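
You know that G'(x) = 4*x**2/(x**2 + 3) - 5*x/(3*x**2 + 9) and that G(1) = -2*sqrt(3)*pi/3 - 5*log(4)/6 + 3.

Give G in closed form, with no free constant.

Integrate term by term and add the pieces.
A general antiderivative is 4*x - 5*log(x**2 + 3)/6 - 4*sqrt(3)*atan(sqrt(3)*x/3) + C.
The condition gives C = -2*sqrt(3)*pi/3 - 5*log(4)/6 + 3 - (-2*sqrt(3)*pi/3 - 5*log(4)/6 + 4) = -1.
So G(x) = (24*x - 5*log(x**2 + 3) - 24*sqrt(3)*atan(sqrt(3)*x/3) - 6)/6.
Check: d/dx[(24*x - 5*log(x**2 + 3) - 24*sqrt(3)*atan(sqrt(3)*x/3) - 6)/6] = (12*x**2 - 5*x)/(3*x**2 + 9), which equals G'(x).

G(x) = (24*x - 5*log(x**2 + 3) - 24*sqrt(3)*atan(sqrt(3)*x/3) - 6)/6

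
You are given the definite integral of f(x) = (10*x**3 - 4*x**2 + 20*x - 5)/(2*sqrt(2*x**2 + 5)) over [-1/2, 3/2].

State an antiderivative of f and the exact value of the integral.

Antiderivative: F(x) = sqrt(2*x**2 + 5)*(5*x**2/3 - x + 5/3)/2; value = -31*sqrt(22)/48 + 47*sqrt(38)/48

Recognize the product-rule pattern: f = u'v + uv' with u = sqrt(2*x**2 + 5)/2, v = 5*x**2/3 - x + 5/3, so integration by parts undoes it.
F(x) = sqrt(2*x**2 + 5)*(5*x**2/3 - x + 5/3)/2 is an antiderivative of f.
Check: d/dx[sqrt(2*x**2 + 5)*(5*x**2/3 - x + 5/3)/2] = (10*x**3 - 4*x**2 + 20*x - 5)/(2*sqrt(2*x**2 + 5)) = f(x).
F(3/2) = 47*sqrt(38)/48; F(-1/2) = 31*sqrt(22)/48.
Integral = F(3/2) - F(-1/2) = -31*sqrt(22)/48 + 47*sqrt(38)/48.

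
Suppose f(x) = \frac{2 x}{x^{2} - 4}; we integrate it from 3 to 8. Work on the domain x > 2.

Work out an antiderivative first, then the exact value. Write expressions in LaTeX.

Factor the denominator (\left(x - 2\right) \left(x + 2\right)) and decompose: f = \frac{1}{x + 2} + \frac{1}{x - 2}; each piece integrates to a log, atan, or power term.
F(x) = \log{\left(x^{2} - 4 \right)} is an antiderivative of f.
Check: d/dx[\log{\left(x^{2} - 4 \right)}] = \frac{2 x}{x^{2} - 4} = f(x).
F(8) = \log{\left(60 \right)}; F(3) = \log{\left(5 \right)}.
Integral = F(8) - F(3) = - \log{\left(5 \right)} + \log{\left(60 \right)}.

Antiderivative: F(x) = \log{\left(x^{2} - 4 \right)}; value = - \log{\left(5 \right)} + \log{\left(60 \right)}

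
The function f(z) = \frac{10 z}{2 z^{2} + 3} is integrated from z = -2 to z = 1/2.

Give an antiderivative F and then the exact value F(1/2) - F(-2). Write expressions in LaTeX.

f matches the chain-rule pattern g'(h)*h' with inner function h(z) = 2 z^{2} + 3; substituting u = h(z) collapses the integral.
F(z) = \frac{5 \log{\left(2 z^{2} + 3 \right)}}{2} is an antiderivative of f.
Check: d/dz[\frac{5 \log{\left(2 z^{2} + 3 \right)}}{2}] = \frac{10 z}{2 z^{2} + 3} = f(z).
F(1/2) = \frac{5 \log{\left(\frac{7}{2} \right)}}{2}; F(-2) = \frac{5 \log{\left(11 \right)}}{2}.
Integral = F(1/2) - F(-2) = - \frac{5 \log{\left(11 \right)}}{2} + \frac{5 \log{\left(\frac{7}{2} \right)}}{2}.

Antiderivative: F(z) = \frac{5 \log{\left(2 z^{2} + 3 \right)}}{2}; value = - \frac{5 \log{\left(11 \right)}}{2} + \frac{5 \log{\left(\frac{7}{2} \right)}}{2}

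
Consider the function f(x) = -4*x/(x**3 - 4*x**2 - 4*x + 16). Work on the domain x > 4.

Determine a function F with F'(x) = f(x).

Factor the denominator ((x - 4)*(x - 2)*(x + 2)) and decompose: f = 1/(3*(x + 2)) + 1/(x - 2) - 4/(3*(x - 4)); each piece integrates to a log, atan, or power term.
Check: d/dx[-4*log(x - 4)/3 + log(x - 2) + log(x + 2)/3] = -4*x/(x**3 - 4*x**2 - 4*x + 16) = f(x).

An antiderivative is F(x) = -4*log(x - 4)/3 + log(x - 2) + log(x + 2)/3.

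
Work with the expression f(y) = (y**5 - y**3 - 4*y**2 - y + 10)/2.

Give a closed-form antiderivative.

For F(y) to be correct the identity F'(y) - f(y) = 0 must hold.
Check: d/dy[y**6/12 - y**4/8 - 2*y**3/3 - y**2/4 + 5*y] = y**5/2 - y**3/2 - 2*y**2 - y/2 + 5, which equals f(y).

An antiderivative is F(y) = y**6/12 - y**4/8 - 2*y**3/3 - y**2/4 + 5*y.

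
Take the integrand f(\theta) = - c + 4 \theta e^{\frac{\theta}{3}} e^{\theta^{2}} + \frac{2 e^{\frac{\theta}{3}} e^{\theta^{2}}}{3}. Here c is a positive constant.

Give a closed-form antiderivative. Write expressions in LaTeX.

The integrand splits into summands that can be handled one at a time.
Check: d/d\theta[- c \theta + 2 e^{\theta^{2} + \frac{\theta}{3}}] = - c + 4 \theta e^{\frac{\theta}{3}} e^{\theta^{2}} + \frac{2 e^{\frac{\theta}{3}} e^{\theta^{2}}}{3} = f(\theta).

An antiderivative is F(\theta) = - c \theta + 2 e^{\theta^{2} + \frac{\theta}{3}}.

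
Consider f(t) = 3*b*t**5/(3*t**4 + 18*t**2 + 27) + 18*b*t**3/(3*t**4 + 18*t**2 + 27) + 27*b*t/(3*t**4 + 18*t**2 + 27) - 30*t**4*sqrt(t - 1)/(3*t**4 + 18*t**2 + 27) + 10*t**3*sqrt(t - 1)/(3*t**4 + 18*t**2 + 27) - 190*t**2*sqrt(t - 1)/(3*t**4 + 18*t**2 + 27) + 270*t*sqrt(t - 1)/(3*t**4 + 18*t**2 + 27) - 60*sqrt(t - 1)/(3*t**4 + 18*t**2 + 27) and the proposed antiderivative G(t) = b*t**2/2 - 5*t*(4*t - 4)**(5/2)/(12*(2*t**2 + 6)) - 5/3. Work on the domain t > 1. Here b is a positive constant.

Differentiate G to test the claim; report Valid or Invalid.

Valid. The derivative of G reproduces f.

d/dt[G] = (3*b*t**5 + 18*b*t**3 + 27*b*t - 30*t**4*sqrt(t - 1) + 10*t**3*sqrt(t - 1) - 190*t**2*sqrt(t - 1) + 270*t*sqrt(t - 1) - 60*sqrt(t - 1))/(3*t**4 + 18*t**2 + 27)
This equals f(t) exactly, so the claim holds.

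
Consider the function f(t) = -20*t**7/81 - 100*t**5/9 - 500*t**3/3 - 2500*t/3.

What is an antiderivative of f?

f matches the chain-rule pattern g'(h)*h' with inner function h(t) = t**2/3 + 5; substituting u = h(t) collapses the integral.
Check: d/dt[-5*t**8/162 - 50*t**6/27 - 125*t**4/3 - 1250*t**2/3] = -20*t**7/81 - 100*t**5/9 - 500*t**3/3 - 2500*t/3 = f(t).

An antiderivative is F(t) = -5*t**8/162 - 50*t**6/27 - 125*t**4/3 - 1250*t**2/3.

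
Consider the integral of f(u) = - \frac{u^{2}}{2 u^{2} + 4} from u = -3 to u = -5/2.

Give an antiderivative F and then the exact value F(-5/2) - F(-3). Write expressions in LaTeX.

Antiderivative: F(u) = - \frac{u}{2} + \frac{\sqrt{2} \operatorname{atan}{\left(\frac{\sqrt{2} u}{2} \right)}}{2}; value = - \frac{\sqrt{2} \operatorname{atan}{\left(\frac{5 \sqrt{2}}{4} \right)}}{2} - \frac{1}{4} + \frac{\sqrt{2} \operatorname{atan}{\left(\frac{3 \sqrt{2}}{2} \right)}}{2}

Recover f(u) by differentiating a candidate F(u); any mismatch rules it out.
F(u) = - \frac{u}{2} + \frac{\sqrt{2} \operatorname{atan}{\left(\frac{\sqrt{2} u}{2} \right)}}{2} is an antiderivative of f.
Check: d/du[- \frac{u}{2} + \frac{\sqrt{2} \operatorname{atan}{\left(\frac{\sqrt{2} u}{2} \right)}}{2}] = - \frac{u^{2}}{2 u^{2} + 4} = f(u).
F(-5/2) = - \frac{\sqrt{2} \operatorname{atan}{\left(\frac{5 \sqrt{2}}{4} \right)}}{2} + \frac{5}{4}; F(-3) = - \frac{\sqrt{2} \operatorname{atan}{\left(\frac{3 \sqrt{2}}{2} \right)}}{2} + \frac{3}{2}.
Integral = F(-5/2) - F(-3) = - \frac{\sqrt{2} \operatorname{atan}{\left(\frac{5 \sqrt{2}}{4} \right)}}{2} - \frac{1}{4} + \frac{\sqrt{2} \operatorname{atan}{\left(\frac{3 \sqrt{2}}{2} \right)}}{2}.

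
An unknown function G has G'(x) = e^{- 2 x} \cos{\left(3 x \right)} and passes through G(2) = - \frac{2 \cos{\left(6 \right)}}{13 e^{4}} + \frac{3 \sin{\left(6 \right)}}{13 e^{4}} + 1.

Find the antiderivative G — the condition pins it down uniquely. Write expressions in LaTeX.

Check a candidate G(x) by differentiating: d/dx[G] must match the given G'(x).
A general antiderivative is \frac{3 e^{- 2 x} \sin{\left(3 x \right)}}{13} - \frac{2 e^{- 2 x} \cos{\left(3 x \right)}}{13} + C.
The condition gives C = - \frac{2 \cos{\left(6 \right)}}{13 e^{4}} + \frac{3 \sin{\left(6 \right)}}{13 e^{4}} + 1 - (- \frac{2 \cos{\left(6 \right)}}{13 e^{4}} + \frac{3 \sin{\left(6 \right)}}{13 e^{4}}) = 1.
So G(x) = \frac{\left(13 e^{2 x} + 3 \sin{\left(3 x \right)} - 2 \cos{\left(3 x \right)}\right) e^{- 2 x}}{13}.
Check: d/dx[\frac{\left(13 e^{2 x} + 3 \sin{\left(3 x \right)} - 2 \cos{\left(3 x \right)}\right) e^{- 2 x}}{13}] = e^{- 2 x} \cos{\left(3 x \right)} = G'(x).

G(x) = \frac{\left(13 e^{2 x} + 3 \sin{\left(3 x \right)} - 2 \cos{\left(3 x \right)}\right) e^{- 2 x}}{13}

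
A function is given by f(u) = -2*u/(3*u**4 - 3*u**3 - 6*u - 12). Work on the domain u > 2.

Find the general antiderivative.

F(u) = (2*log(u**2 + 2) - 2*log(u**2 - u - 2) + sqrt(2)*atan(sqrt(2)*u/2))/27 + C

The denominator factors as 3*(u - 2)*(u + 1)*(u**2 + 2); partial fractions split f into directly integrable pieces: 2*(2*u + 1)/(27*(u**2 + 2)) - 2/(27*(u + 1)) - 2/(27*(u - 2)).
Check: d/du[(2*log(u**2 + 2) - 2*log(u**2 - u - 2) + sqrt(2)*atan(sqrt(2)*u/2))/27] = -2*u/(3*u**4 - 3*u**3 - 6*u - 12) = f(u).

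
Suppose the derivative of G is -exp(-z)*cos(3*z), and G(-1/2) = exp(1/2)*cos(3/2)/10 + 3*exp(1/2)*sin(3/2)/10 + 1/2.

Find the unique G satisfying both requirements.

G(z) = 1/2 - 3*exp(-z)*sin(3*z)/10 + exp(-z)*cos(3*z)/10

Differentiate the proposed G(z) back; it has to land on the given G'(z).
A general antiderivative is -3*exp(-z)*sin(3*z)/10 + exp(-z)*cos(3*z)/10 + C.
The condition gives C = exp(1/2)*cos(3/2)/10 + 3*exp(1/2)*sin(3/2)/10 + 1/2 - (exp(1/2)*cos(3/2)/10 + 3*exp(1/2)*sin(3/2)/10) = 1/2.
So G(z) = 1/2 - 3*exp(-z)*sin(3*z)/10 + exp(-z)*cos(3*z)/10.
Check: d/dz[1/2 - 3*exp(-z)*sin(3*z)/10 + exp(-z)*cos(3*z)/10] = -exp(-z)*cos(3*z) = G'(z).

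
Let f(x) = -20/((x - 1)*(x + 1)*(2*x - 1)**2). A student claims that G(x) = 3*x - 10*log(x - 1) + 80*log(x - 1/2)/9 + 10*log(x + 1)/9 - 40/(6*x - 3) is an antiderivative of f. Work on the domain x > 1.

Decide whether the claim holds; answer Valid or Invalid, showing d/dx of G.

d/dx[G] = (12*x**4 - 12*x**3 - 9*x**2 + 12*x - 23)/(4*x**4 - 4*x**3 - 3*x**2 + 4*x - 1)
d/dx[G] - f(x) = 3 != 0.

Invalid: d/dx[G] - f = 3, which is not 0.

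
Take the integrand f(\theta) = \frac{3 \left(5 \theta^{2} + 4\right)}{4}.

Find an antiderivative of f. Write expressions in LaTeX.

Check any antiderivative F(\theta) by computing F'(\theta) and comparing it with f(\theta).
Check: d/d\theta[\frac{5 \theta^{3} + 12 \theta + 20}{4}] = \frac{15 \theta^{2}}{4} + 3, which equals f(\theta).

An antiderivative is F(\theta) = \frac{5 \theta^{3} + 12 \theta + 20}{4}.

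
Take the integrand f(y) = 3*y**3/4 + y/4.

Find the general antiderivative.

The integrand splits into summands that can be handled one at a time.
Check: d/dy[3*y**4/16 + y**2/8] = 3*y**3/4 + y/4 = f(y).

F(y) = 3*y**4/16 + y**2/8 + C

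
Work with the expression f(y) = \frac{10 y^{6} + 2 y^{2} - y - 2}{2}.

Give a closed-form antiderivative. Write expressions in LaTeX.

An antiderivative is F(y) = \frac{5 y^{7}}{7} + \frac{y^{3}}{3} - \frac{y^{2}}{4} - y.

Differentiate the proposed F(y) back; it has to land on f(y) exactly.
Check: d/dy[\frac{5 y^{7}}{7} + \frac{y^{3}}{3} - \frac{y^{2}}{4} - y] = 5 y^{6} + y^{2} - \frac{y}{2} - 1, which equals f(y).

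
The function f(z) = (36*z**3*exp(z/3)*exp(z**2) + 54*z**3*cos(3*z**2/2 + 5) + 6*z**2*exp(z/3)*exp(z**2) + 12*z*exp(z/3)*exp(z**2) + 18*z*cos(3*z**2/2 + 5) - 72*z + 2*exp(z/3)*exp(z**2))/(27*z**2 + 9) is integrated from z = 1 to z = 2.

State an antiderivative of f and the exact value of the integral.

Differentiate the proposed F(z) back; it has to land on f(z) exactly.
F(z) = 2*exp(z/3)*exp(z**2)/3 - 4*log(z**2 + 1/3)/3 + 2*sin(3*z**2/2 + 5)/3 is an antiderivative of f.
Check: d/dz[2*exp(z/3)*exp(z**2)/3 - 4*log(z**2 + 1/3)/3 + 2*sin(3*z**2/2 + 5)/3] = (36*z**3*exp(z/3)*exp(z**2) + 54*z**3*cos(3*z**2/2 + 5) + 6*z**2*exp(z/3)*exp(z**2) + 12*z*exp(z/3)*exp(z**2) + 18*z*cos(3*z**2/2 + 5) - 72*z + 2*exp(z/3)*exp(z**2))/(27*z**2 + 9) = f(z).
F(2) = -4*log(13/3)/3 + 2*sin(11)/3 + 2*exp(14/3)/3; F(1) = -4*log(4/3)/3 + 2*sin(13/2)/3 + 2*exp(4/3)/3.
Integral = F(2) - F(1) = -4*log(26/3)/3 - 2*exp(4/3)/3 + 2*sin(11)/3 - 2*sin(13/2)/3 + 4*log(8/3)/3 + 2*exp(14/3)/3.

Antiderivative: F(z) = 2*exp(z/3)*exp(z**2)/3 - 4*log(z**2 + 1/3)/3 + 2*sin(3*z**2/2 + 5)/3; value = -4*log(26/3)/3 - 2*exp(4/3)/3 + 2*sin(11)/3 - 2*sin(13/2)/3 + 4*log(8/3)/3 + 2*exp(14/3)/3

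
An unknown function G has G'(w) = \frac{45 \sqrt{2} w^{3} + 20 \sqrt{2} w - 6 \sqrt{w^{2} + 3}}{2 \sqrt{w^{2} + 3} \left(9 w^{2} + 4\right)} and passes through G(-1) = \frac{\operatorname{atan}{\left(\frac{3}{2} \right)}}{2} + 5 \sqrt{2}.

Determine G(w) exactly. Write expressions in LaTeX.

G(w) = \frac{5 \sqrt{2 w^{2} + 6}}{2} - \frac{\operatorname{atan}{\left(\frac{3 w}{2} \right)}}{2}

Differentiate the proposed G(w) back; it has to land on the given G'(w).
A general antiderivative is \frac{5 \sqrt{2 w^{2} + 6}}{2} - \frac{\operatorname{atan}{\left(\frac{3 w}{2} \right)}}{2} + C.
The condition gives C = \frac{\operatorname{atan}{\left(\frac{3}{2} \right)}}{2} + 5 \sqrt{2} - (\frac{\operatorname{atan}{\left(\frac{3}{2} \right)}}{2} + 5 \sqrt{2}) = 0.
So G(w) = \frac{5 \sqrt{2 w^{2} + 6}}{2} - \frac{\operatorname{atan}{\left(\frac{3 w}{2} \right)}}{2}.
Check: d/dw[\frac{5 \sqrt{2 w^{2} + 6}}{2} - \frac{\operatorname{atan}{\left(\frac{3 w}{2} \right)}}{2}] = \frac{45 \sqrt{2} w^{3} + 20 \sqrt{2} w - 6 \sqrt{w^{2} + 3}}{18 w^{2} \sqrt{w^{2} + 3} + 8 \sqrt{w^{2} + 3}}, which equals G'(w).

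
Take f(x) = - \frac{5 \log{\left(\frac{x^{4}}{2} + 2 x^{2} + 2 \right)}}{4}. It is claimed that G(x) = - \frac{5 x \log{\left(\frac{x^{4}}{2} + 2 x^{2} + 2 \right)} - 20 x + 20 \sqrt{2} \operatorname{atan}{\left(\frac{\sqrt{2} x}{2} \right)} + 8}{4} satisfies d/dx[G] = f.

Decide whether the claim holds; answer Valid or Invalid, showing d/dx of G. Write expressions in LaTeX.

d/dx[G] = - \frac{5 \log{\left(\frac{x^{4}}{2} + 2 x^{2} + 2 \right)}}{4}
This equals f(x) exactly, so the claim holds.

Valid. The derivative of G reproduces f.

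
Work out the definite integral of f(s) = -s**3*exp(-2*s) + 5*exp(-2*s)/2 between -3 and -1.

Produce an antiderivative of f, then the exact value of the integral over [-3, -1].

f has the shape u'v + uv' for u = s**3/2 + 3*s**2/4 + 3*s/4 - 7/8 and v = exp(-2*s) — it is the derivative of the product u*v.
F(s) = (4*s**3 + 6*s**2 + 6*s - 7)*exp(-2*s)/8 is an antiderivative of f.
Check: d/ds[(4*s**3 + 6*s**2 + 6*s - 7)*exp(-2*s)/8] = (5 - 2*s**3)*exp(-2*s)/2, which equals f(s).
F(-1) = -11*exp(2)/8; F(-3) = -79*exp(6)/8.
Integral = F(-1) - F(-3) = -11*exp(2)/8 + 79*exp(6)/8.

Antiderivative: F(s) = (4*s**3 + 6*s**2 + 6*s - 7)*exp(-2*s)/8; value = -11*exp(2)/8 + 79*exp(6)/8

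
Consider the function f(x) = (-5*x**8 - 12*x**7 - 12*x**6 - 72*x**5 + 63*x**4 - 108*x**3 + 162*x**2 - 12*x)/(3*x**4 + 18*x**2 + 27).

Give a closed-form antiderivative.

An antiderivative is F(x) = -x**5/3 - x**4 + 2*x**3 + 2/(x**2 + 3).

For F(x) to be correct the identity F'(x) - f(x) = 0 must hold.
Check: d/dx[-x**5/3 - x**4 + 2*x**3 + 2/(x**2 + 3)] = (-5*x**8 - 12*x**7 - 12*x**6 - 72*x**5 + 63*x**4 - 108*x**3 + 162*x**2 - 12*x)/(3*x**4 + 18*x**2 + 27) = f(x).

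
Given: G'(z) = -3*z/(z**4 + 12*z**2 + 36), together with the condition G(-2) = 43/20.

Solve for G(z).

The substitution u = z**2 + 6 works: G'(z) is exactly (dG/du)*(du/dz) for that inner function.
A general antiderivative is 3/(2*(z**2 + 6)) + C.
The condition gives C = 43/20 - (3/20) = 2.
So G(z) = 2 + 3/(2*z**2 + 12).
Check: d/dz[2 + 3/(2*z**2 + 12)] = -3*z/(z**4 + 12*z**2 + 36) = G'(z).

G(z) = 2 + 3/(2*z**2 + 12)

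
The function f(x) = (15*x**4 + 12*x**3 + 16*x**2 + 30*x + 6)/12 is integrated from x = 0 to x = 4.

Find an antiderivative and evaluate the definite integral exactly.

Antiderivative: F(x) = x**5/4 + x**4/4 + 4*x**3/9 + 5*x**2/4 + x/2; value = 3334/9

Check any antiderivative F(x) by computing F'(x) and comparing it with f(x).
F(x) = x**5/4 + x**4/4 + 4*x**3/9 + 5*x**2/4 + x/2 is an antiderivative of f.
Check: d/dx[x**5/4 + x**4/4 + 4*x**3/9 + 5*x**2/4 + x/2] = 5*x**4/4 + x**3 + 4*x**2/3 + 5*x/2 + 1/2, which equals f(x).
F(4) = 3334/9; F(0) = 0.
Integral = F(4) - F(0) = 3334/9.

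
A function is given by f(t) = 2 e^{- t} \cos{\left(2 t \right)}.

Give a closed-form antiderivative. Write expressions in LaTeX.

Recover f(t) by differentiating a candidate F(t); any mismatch rules it out.
Check: d/dt[\frac{4 e^{- t} \sin{\left(2 t \right)}}{5} - \frac{2 e^{- t} \cos{\left(2 t \right)}}{5}] = 2 e^{- t} \cos{\left(2 t \right)} = f(t).

An antiderivative is F(t) = \frac{4 e^{- t} \sin{\left(2 t \right)}}{5} - \frac{2 e^{- t} \cos{\left(2 t \right)}}{5}.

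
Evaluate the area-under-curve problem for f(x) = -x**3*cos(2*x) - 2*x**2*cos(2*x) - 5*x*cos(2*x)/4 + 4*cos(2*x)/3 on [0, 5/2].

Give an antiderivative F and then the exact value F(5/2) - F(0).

Antiderivative: F(x) = -x**3*sin(2*x)/2 - x**2*sin(2*x) - 3*x**2*cos(2*x)/4 + x*sin(2*x)/8 - x*cos(2*x) + 7*sin(2*x)/6 + cos(2*x)/16; value = -57*cos(5)/8 - 1/16 - 151*sin(5)/12

The integrand splits into summands that can be handled one at a time.
F(x) = -x**3*sin(2*x)/2 - x**2*sin(2*x) - 3*x**2*cos(2*x)/4 + x*sin(2*x)/8 - x*cos(2*x) + 7*sin(2*x)/6 + cos(2*x)/16 is an antiderivative of f.
Check: d/dx[-x**3*sin(2*x)/2 - x**2*sin(2*x) - 3*x**2*cos(2*x)/4 + x*sin(2*x)/8 - x*cos(2*x) + 7*sin(2*x)/6 + cos(2*x)/16] = -x**3*cos(2*x) - 2*x**2*cos(2*x) - 5*x*cos(2*x)/4 + 4*cos(2*x)/3 = f(x).
F(5/2) = -57*cos(5)/8 - 151*sin(5)/12; F(0) = 1/16.
Integral = F(5/2) - F(0) = -57*cos(5)/8 - 1/16 - 151*sin(5)/12.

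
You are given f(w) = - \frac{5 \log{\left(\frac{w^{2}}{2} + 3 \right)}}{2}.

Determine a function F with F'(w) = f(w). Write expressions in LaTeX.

A candidate is checked by its d/dw: the result must match f(w).
Check: d/dw[- \frac{5 w \log{\left(\frac{w^{2}}{2} + 3 \right)}}{2} + 5 w - 5 \sqrt{6} \operatorname{atan}{\left(\frac{\sqrt{6} w}{6} \right)}] = - \frac{5 \log{\left(\frac{w^{2}}{2} + 3 \right)}}{2} = f(w).

An antiderivative is F(w) = - \frac{5 w \log{\left(\frac{w^{2}}{2} + 3 \right)}}{2} + 5 w - 5 \sqrt{6} \operatorname{atan}{\left(\frac{\sqrt{6} w}{6} \right)}.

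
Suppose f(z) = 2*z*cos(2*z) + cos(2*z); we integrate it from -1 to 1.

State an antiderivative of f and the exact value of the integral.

Integrate term by term and add the pieces.
F(z) = z*sin(2*z) + sin(2*z)/2 + cos(2*z)/2 is an antiderivative of f.
Check: d/dz[z*sin(2*z) + sin(2*z)/2 + cos(2*z)/2] = 2*z*cos(2*z) + cos(2*z) = f(z).
F(1) = cos(2)/2 + 3*sin(2)/2; F(-1) = cos(2)/2 + sin(2)/2.
Integral = F(1) - F(-1) = sin(2).

Antiderivative: F(z) = z*sin(2*z) + sin(2*z)/2 + cos(2*z)/2; value = sin(2)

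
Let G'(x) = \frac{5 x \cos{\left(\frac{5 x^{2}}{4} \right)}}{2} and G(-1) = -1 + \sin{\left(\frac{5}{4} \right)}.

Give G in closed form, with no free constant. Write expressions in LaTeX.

The substitution u = \frac{5 x^{2}}{4} works: G'(x) is exactly (dG/du)*(du/dx) for that inner function.
A general antiderivative is \sin{\left(\frac{5 x^{2}}{4} \right)} + C.
The condition gives C = -1 + \sin{\left(\frac{5}{4} \right)} - (\sin{\left(\frac{5}{4} \right)}) = -1.
So G(x) = \sin{\left(\frac{5 x^{2}}{4} \right)} - 1.
Check: d/dx[\sin{\left(\frac{5 x^{2}}{4} \right)} - 1] = \frac{5 x \cos{\left(\frac{5 x^{2}}{4} \right)}}{2} = G'(x).

G(x) = \sin{\left(\frac{5 x^{2}}{4} \right)} - 1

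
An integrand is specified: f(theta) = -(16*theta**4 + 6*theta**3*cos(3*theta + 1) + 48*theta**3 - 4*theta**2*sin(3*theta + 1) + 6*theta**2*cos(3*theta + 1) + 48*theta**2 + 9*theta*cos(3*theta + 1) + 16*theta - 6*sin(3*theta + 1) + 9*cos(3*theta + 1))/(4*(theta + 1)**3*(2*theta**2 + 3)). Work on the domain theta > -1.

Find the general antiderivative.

F(theta) = -(4*theta**2*log(2*theta**2 + 3) + 8*theta*log(2*theta**2 + 3) + 4*log(2*theta**2 + 3) + sin(3*theta + 1))/(4*(theta + 1)**2) + C

An antiderivative F(theta) passes only if d/dtheta[F] lands on f(theta) exactly.
Check: d/dtheta[-(4*theta**2*log(2*theta**2 + 3) + 8*theta*log(2*theta**2 + 3) + 4*log(2*theta**2 + 3) + sin(3*theta + 1))/(4*(theta + 1)**2)] = (-16*theta**4 - 6*theta**3*cos(3*theta + 1) - 48*theta**3 + 4*theta**2*sin(3*theta + 1) - 6*theta**2*cos(3*theta + 1) - 48*theta**2 - 9*theta*cos(3*theta + 1) - 16*theta + 6*sin(3*theta + 1) - 9*cos(3*theta + 1))/(8*theta**5 + 24*theta**4 + 36*theta**3 + 44*theta**2 + 36*theta + 12), which equals f(theta).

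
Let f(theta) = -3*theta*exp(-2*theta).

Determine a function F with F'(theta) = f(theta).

An antiderivative is F(theta) = (6*theta + 3)*exp(-2*theta)/4.

Recognize the product-rule pattern: f = u'v + uv' with u = 3*theta/2 + 3/4, v = exp(-2*theta), so integration by parts undoes it.
Check: d/dtheta[(6*theta + 3)*exp(-2*theta)/4] = -3*theta*exp(-2*theta) = f(theta).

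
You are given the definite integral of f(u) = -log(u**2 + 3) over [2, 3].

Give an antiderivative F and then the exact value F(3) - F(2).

Recover f(u) by differentiating a candidate F(u); any mismatch rules it out.
F(u) = -u*log(u**2 + 3) + 2*u - 2*sqrt(3)*atan(sqrt(3)*u/3) is an antiderivative of f.
Check: d/du[-u*log(u**2 + 3) + 2*u - 2*sqrt(3)*atan(sqrt(3)*u/3)] = -log(u**2 + 3) = f(u).
F(3) = -3*log(12) - 2*sqrt(3)*pi/3 + 6; F(2) = -2*log(7) - 2*sqrt(3)*atan(2*sqrt(3)/3) + 4.
Integral = F(3) - F(2) = -3*log(12) - 2*sqrt(3)*pi/3 + 2 + 2*sqrt(3)*atan(2*sqrt(3)/3) + 2*log(7).

Antiderivative: F(u) = -u*log(u**2 + 3) + 2*u - 2*sqrt(3)*atan(sqrt(3)*u/3); value = -3*log(12) - 2*sqrt(3)*pi/3 + 2 + 2*sqrt(3)*atan(2*sqrt(3)/3) + 2*log(7)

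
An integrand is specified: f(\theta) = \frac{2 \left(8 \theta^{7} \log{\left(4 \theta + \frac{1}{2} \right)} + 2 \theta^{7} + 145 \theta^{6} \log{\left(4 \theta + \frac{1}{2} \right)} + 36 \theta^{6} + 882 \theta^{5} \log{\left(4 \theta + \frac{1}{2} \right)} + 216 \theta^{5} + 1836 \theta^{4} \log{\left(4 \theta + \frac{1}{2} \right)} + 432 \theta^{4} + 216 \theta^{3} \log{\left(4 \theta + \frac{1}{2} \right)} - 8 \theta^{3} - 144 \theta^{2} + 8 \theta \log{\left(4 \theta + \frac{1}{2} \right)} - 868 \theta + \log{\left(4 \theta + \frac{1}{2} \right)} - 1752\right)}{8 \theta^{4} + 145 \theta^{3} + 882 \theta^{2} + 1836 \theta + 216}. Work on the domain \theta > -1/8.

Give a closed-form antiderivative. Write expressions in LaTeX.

An antiderivative is F(\theta) = - \frac{\left(- \theta^{4} \left(\theta + 6\right)^{2} + 4 \left(\theta + 6\right)^{2} + 2\right) \log{\left(4 \theta + \frac{1}{2} \right)}}{2 \left(\theta + 6\right)^{2}}.

Recognize the product-rule pattern: f = u'v + uv' with u = \frac{\theta^{4}}{2} - 2 - \frac{1}{\left(\theta + 6\right)^{2}}, v = \log{\left(4 \theta + \frac{1}{2} \right)}, so integration by parts undoes it.
Check: d/d\theta[- \frac{\left(- \theta^{4} \left(\theta + 6\right)^{2} + 4 \left(\theta + 6\right)^{2} + 2\right) \log{\left(4 \theta + \frac{1}{2} \right)}}{2 \left(\theta + 6\right)^{2}}] = \frac{16 \theta^{7} \log{\left(4 \theta + \frac{1}{2} \right)} + 4 \theta^{7} + 290 \theta^{6} \log{\left(4 \theta + \frac{1}{2} \right)} + 72 \theta^{6} + 1764 \theta^{5} \log{\left(4 \theta + \frac{1}{2} \right)} + 432 \theta^{5} + 3672 \theta^{4} \log{\left(4 \theta + \frac{1}{2} \right)} + 864 \theta^{4} + 432 \theta^{3} \log{\left(4 \theta + \frac{1}{2} \right)} - 16 \theta^{3} - 288 \theta^{2} + 16 \theta \log{\left(4 \theta + \frac{1}{2} \right)} - 1736 \theta + 2 \log{\left(4 \theta + \frac{1}{2} \right)} - 3504}{8 \theta^{4} + 145 \theta^{3} + 882 \theta^{2} + 1836 \theta + 216}, which equals f(\theta).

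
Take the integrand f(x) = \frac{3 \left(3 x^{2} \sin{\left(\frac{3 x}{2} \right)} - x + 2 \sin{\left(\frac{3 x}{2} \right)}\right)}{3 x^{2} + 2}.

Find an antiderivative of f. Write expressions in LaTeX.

An antiderivative is F(x) = - \frac{\log{\left(2 x^{2} + \frac{4}{3} \right)}}{2} - 2 \cos{\left(\frac{3 x}{2} \right)}.

Any candidate F(x) must reproduce f(x) exactly when differentiated.
Check: d/dx[- \frac{\log{\left(2 x^{2} + \frac{4}{3} \right)}}{2} - 2 \cos{\left(\frac{3 x}{2} \right)}] = \frac{9 x^{2} \sin{\left(\frac{3 x}{2} \right)} - 3 x + 6 \sin{\left(\frac{3 x}{2} \right)}}{3 x^{2} + 2}, which equals f(x).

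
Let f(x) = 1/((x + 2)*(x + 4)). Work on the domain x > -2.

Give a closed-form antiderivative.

Factor the denominator ((x + 2)*(x + 4)) and decompose: f = -1/(2*(x + 4)) + 1/(2*(x + 2)); each piece integrates to a log, atan, or power term.
Check: d/dx[log(x + 2)/2 - log(x + 4)/2] = 1/(x**2 + 6*x + 8), which equals f(x).

An antiderivative is F(x) = log(x + 2)/2 - log(x + 4)/2.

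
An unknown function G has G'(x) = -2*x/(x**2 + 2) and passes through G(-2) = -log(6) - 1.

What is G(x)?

G(x) = -log(x**2 + 2) - 1

The substitution u = x**2 + 2 works: G'(x) is exactly (dG/du)*(du/dx) for that inner function.
A general antiderivative is -log(x**2 + 2) + C.
The condition gives C = -log(6) - 1 - (-log(6)) = -1.
So G(x) = -log(x**2 + 2) - 1.
Check: d/dx[-log(x**2 + 2) - 1] = -2*x/(x**2 + 2) = G'(x).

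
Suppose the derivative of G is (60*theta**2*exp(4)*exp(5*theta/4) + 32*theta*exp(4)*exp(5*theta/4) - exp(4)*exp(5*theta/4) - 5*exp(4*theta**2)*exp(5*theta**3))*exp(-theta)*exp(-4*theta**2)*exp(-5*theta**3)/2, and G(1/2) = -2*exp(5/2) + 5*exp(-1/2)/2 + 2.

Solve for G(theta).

Whatever form G(theta) takes, its d/dtheta must return the stated G'(theta).
A general antiderivative is -2*exp(-5*theta**3 - 4*theta**2 + theta/4 + 4) + 5*exp(-theta)/2 + C.
The condition gives C = -2*exp(5/2) + 5*exp(-1/2)/2 + 2 - (-2*exp(5/2) + 5*exp(-1/2)/2) = 2.
So G(theta) = -2*exp(4)*exp(theta/4)*exp(-4*theta**2)*exp(-5*theta**3) + 2 + 5*exp(-theta)/2.
Check: d/dtheta[-2*exp(4)*exp(theta/4)*exp(-4*theta**2)*exp(-5*theta**3) + 2 + 5*exp(-theta)/2] = (60*theta**2*exp(4)*exp(5*theta/4) + 32*theta*exp(4)*exp(5*theta/4) - exp(4)*exp(5*theta/4) - 5*exp(4*theta**2)*exp(5*theta**3))*exp(-theta)*exp(-4*theta**2)*exp(-5*theta**3)/2 = G'(theta).

G(theta) = -2*exp(4)*exp(theta/4)*exp(-4*theta**2)*exp(-5*theta**3) + 2 + 5*exp(-theta)/2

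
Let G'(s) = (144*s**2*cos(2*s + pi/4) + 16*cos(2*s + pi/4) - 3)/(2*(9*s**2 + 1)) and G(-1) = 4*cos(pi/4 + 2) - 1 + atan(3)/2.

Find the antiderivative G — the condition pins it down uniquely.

A first test for any G(s): its s-derivative must equal the given G'(s).
A general antiderivative is 4*sin(2*s + pi/4) - atan(3*s)/2 + C.
The condition gives C = 4*cos(pi/4 + 2) - 1 + atan(3)/2 - (4*cos(pi/4 + 2) + atan(3)/2) = -1.
So G(s) = -(-8*sin(2*s + pi/4) + atan(3*s) + 2)/2.
Check: d/ds[-(-8*sin(2*s + pi/4) + atan(3*s) + 2)/2] = (144*s**2*cos(2*s + pi/4) + 16*cos(2*s + pi/4) - 3)/(18*s**2 + 2), which equals G'(s).

G(s) = -(-8*sin(2*s + pi/4) + atan(3*s) + 2)/2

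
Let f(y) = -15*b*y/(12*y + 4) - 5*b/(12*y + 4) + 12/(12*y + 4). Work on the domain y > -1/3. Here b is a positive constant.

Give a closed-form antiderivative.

The integrand splits into summands that can be handled one at a time.
Check: d/dy[-5*b*y/4 + log(3*y + 1)] = (-15*b*y - 5*b + 12)/(12*y + 4), which equals f(y).

An antiderivative is F(y) = -5*b*y/4 + log(3*y + 1).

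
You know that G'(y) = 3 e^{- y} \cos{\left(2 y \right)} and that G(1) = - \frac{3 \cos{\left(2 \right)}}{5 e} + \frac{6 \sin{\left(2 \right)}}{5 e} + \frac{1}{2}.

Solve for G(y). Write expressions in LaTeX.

G(y) = \frac{\left(5 e^{y} + 12 \sin{\left(2 y \right)} - 6 \cos{\left(2 y \right)}\right) e^{- y}}{10}

Differentiate the proposed G(y) back; it has to land on the given G'(y).
A general antiderivative is \frac{6 e^{- y} \sin{\left(2 y \right)}}{5} - \frac{3 e^{- y} \cos{\left(2 y \right)}}{5} + C.
The condition gives C = - \frac{3 \cos{\left(2 \right)}}{5 e} + \frac{6 \sin{\left(2 \right)}}{5 e} + \frac{1}{2} - (- \frac{3 \cos{\left(2 \right)}}{5 e} + \frac{6 \sin{\left(2 \right)}}{5 e}) = \frac{1}{2}.
So G(y) = \frac{\left(5 e^{y} + 12 \sin{\left(2 y \right)} - 6 \cos{\left(2 y \right)}\right) e^{- y}}{10}.
Check: d/dy[\frac{\left(5 e^{y} + 12 \sin{\left(2 y \right)} - 6 \cos{\left(2 y \right)}\right) e^{- y}}{10}] = 3 e^{- y} \cos{\left(2 y \right)} = G'(y).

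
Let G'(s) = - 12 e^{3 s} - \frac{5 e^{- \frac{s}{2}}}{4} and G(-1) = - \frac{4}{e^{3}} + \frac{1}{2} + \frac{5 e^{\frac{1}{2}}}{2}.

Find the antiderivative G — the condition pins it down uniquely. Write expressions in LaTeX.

The integrand splits into summands that can be handled one at a time.
A general antiderivative is - 4 e^{3 s} + \frac{5 e^{- \frac{s}{2}}}{2} + C.
The condition gives C = - \frac{4}{e^{3}} + \frac{1}{2} + \frac{5 e^{\frac{1}{2}}}{2} - (- \frac{4}{e^{3}} + \frac{5 e^{\frac{1}{2}}}{2}) = \frac{1}{2}.
So G(s) = - 4 e^{3 s} + \frac{1}{2} + \frac{5 e^{- \frac{s}{2}}}{2}.
Check: d/ds[- 4 e^{3 s} + \frac{1}{2} + \frac{5 e^{- \frac{s}{2}}}{2}] = \frac{\left(- 48 e^{\frac{7 s}{2}} - 5\right) e^{- \frac{s}{2}}}{4}, which equals G'(s).

G(s) = - 4 e^{3 s} + \frac{1}{2} + \frac{5 e^{- \frac{s}{2}}}{2}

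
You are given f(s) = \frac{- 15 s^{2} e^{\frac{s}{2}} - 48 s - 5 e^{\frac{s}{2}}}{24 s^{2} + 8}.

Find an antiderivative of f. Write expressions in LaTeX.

An antiderivative is F(s) = \frac{- 5 e^{\frac{s}{2}} - 4 \log{\left(3 s^{2} + 1 \right)}}{4}.

Since d/ds undoes antidifferentiation here, F'(s) = f(s) is required of F(s).
Check: d/ds[\frac{- 5 e^{\frac{s}{2}} - 4 \log{\left(3 s^{2} + 1 \right)}}{4}] = \frac{- 15 s^{2} e^{\frac{s}{2}} - 48 s - 5 e^{\frac{s}{2}}}{24 s^{2} + 8} = f(s).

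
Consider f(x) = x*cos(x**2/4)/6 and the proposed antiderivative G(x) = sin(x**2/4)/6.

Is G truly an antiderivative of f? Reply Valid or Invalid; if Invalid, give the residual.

Invalid: d/dx[G] - f = -x*cos(x**2/4)/12, which is not 0.

d/dx[G] = x*cos(x**2/4)/12
d/dx[G] - f(x) = -x*cos(x**2/4)/12 != 0.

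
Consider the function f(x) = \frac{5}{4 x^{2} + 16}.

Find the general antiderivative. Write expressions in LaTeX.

F(x) = \frac{5 \operatorname{atan}{\left(\frac{x}{2} \right)}}{8} + C

Whatever form F(x) takes, F'(x) = f(x) is non-negotiable.
Check: d/dx[\frac{5 \operatorname{atan}{\left(\frac{x}{2} \right)}}{8}] = \frac{5}{4 x^{2} + 16} = f(x).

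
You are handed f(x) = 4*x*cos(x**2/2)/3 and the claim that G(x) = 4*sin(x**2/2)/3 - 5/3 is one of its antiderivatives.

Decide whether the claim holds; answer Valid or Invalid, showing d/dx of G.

d/dx[G] = 4*x*cos(x**2/2)/3
This equals f(x) exactly, so the claim holds.

Valid - differentiating G returns exactly f.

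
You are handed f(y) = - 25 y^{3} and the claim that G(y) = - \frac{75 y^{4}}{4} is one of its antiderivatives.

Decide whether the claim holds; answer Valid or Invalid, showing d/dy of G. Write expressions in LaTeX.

Invalid: d/dy[G] - f = - 50 y^{3}, which is not 0.

d/dy[G] = - 75 y^{3}
d/dy[G] - f(y) = - 50 y^{3} != 0.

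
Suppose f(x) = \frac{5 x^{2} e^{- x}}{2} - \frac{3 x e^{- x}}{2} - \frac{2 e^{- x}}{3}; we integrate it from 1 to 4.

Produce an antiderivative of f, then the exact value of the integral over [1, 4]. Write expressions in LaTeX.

Antiderivative: F(x) = - \frac{5 x^{2} e^{- x}}{2} - \frac{7 x e^{- x}}{2} - \frac{17 e^{- x}}{6}; value = - \frac{341}{6 e^{4}} + \frac{53}{6 e}

Recognize the product-rule pattern: f = u'v + uv' with u = - \frac{5 x^{2}}{2} - \frac{7 x}{2} - \frac{17}{6}, v = e^{- x}, so integration by parts undoes it.
F(x) = - \frac{5 x^{2} e^{- x}}{2} - \frac{7 x e^{- x}}{2} - \frac{17 e^{- x}}{6} is an antiderivative of f.
Check: d/dx[- \frac{5 x^{2} e^{- x}}{2} - \frac{7 x e^{- x}}{2} - \frac{17 e^{- x}}{6}] = \frac{\left(15 x^{2} - 9 x - 4\right) e^{- x}}{6}, which equals f(x).
F(4) = - \frac{341}{6 e^{4}}; F(1) = - \frac{53}{6 e}.
Integral = F(4) - F(1) = - \frac{341}{6 e^{4}} + \frac{53}{6 e}.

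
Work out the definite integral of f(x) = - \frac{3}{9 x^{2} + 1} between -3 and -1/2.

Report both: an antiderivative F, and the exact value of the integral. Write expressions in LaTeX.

Any candidate F(x) must reproduce f(x) exactly when differentiated.
F(x) = - \operatorname{atan}{\left(3 x \right)} is an antiderivative of f.
Check: d/dx[- \operatorname{atan}{\left(3 x \right)}] = - \frac{3}{9 x^{2} + 1} = f(x).
F(-1/2) = \operatorname{atan}{\left(\frac{3}{2} \right)}; F(-3) = \operatorname{atan}{\left(9 \right)}.
Integral = F(-1/2) - F(-3) = - \operatorname{atan}{\left(9 \right)} + \operatorname{atan}{\left(\frac{3}{2} \right)}.

Antiderivative: F(x) = - \operatorname{atan}{\left(3 x \right)}; value = - \operatorname{atan}{\left(9 \right)} + \operatorname{atan}{\left(\frac{3}{2} \right)}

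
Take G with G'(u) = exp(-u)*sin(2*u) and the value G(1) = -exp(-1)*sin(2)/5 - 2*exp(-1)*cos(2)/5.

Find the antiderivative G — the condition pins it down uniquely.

Check a candidate G(u) by differentiating: d/du[G] must match the given G'(u).
A general antiderivative is -exp(-u)*sin(2*u)/5 - 2*exp(-u)*cos(2*u)/5 + C.
The condition gives C = -exp(-1)*sin(2)/5 - 2*exp(-1)*cos(2)/5 - (-exp(-1)*sin(2)/5 - 2*exp(-1)*cos(2)/5) = 0.
So G(u) = -exp(-u)*sin(2*u)/5 - 2*exp(-u)*cos(2*u)/5.
Check: d/du[-exp(-u)*sin(2*u)/5 - 2*exp(-u)*cos(2*u)/5] = exp(-u)*sin(2*u) = G'(u).

G(u) = -exp(-u)*sin(2*u)/5 - 2*exp(-u)*cos(2*u)/5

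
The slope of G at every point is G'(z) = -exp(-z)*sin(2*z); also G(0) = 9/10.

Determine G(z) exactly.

Differentiate the proposed G(z) back; it has to land on the given G'(z).
A general antiderivative is exp(-z)*sin(2*z)/5 + 2*exp(-z)*cos(2*z)/5 + C.
The condition gives C = 9/10 - (2/5) = 1/2.
So G(z) = (5*exp(z) + 2*sin(2*z) + 4*cos(2*z))*exp(-z)/10.
Check: d/dz[(5*exp(z) + 2*sin(2*z) + 4*cos(2*z))*exp(-z)/10] = -exp(-z)*sin(2*z) = G'(z).

G(z) = (5*exp(z) + 2*sin(2*z) + 4*cos(2*z))*exp(-z)/10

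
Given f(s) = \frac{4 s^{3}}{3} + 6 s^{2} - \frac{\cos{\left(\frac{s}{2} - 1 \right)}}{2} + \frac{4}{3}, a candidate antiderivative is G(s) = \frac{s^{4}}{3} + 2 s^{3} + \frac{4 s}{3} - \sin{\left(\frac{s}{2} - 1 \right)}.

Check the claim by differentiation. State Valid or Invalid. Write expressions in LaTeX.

Valid - the claim checks out under differentiation.

d/ds[G] = \frac{4 s^{3}}{3} + 6 s^{2} - \frac{\cos{\left(\frac{s}{2} - 1 \right)}}{2} + \frac{4}{3}
This equals f(s) exactly, so the claim holds.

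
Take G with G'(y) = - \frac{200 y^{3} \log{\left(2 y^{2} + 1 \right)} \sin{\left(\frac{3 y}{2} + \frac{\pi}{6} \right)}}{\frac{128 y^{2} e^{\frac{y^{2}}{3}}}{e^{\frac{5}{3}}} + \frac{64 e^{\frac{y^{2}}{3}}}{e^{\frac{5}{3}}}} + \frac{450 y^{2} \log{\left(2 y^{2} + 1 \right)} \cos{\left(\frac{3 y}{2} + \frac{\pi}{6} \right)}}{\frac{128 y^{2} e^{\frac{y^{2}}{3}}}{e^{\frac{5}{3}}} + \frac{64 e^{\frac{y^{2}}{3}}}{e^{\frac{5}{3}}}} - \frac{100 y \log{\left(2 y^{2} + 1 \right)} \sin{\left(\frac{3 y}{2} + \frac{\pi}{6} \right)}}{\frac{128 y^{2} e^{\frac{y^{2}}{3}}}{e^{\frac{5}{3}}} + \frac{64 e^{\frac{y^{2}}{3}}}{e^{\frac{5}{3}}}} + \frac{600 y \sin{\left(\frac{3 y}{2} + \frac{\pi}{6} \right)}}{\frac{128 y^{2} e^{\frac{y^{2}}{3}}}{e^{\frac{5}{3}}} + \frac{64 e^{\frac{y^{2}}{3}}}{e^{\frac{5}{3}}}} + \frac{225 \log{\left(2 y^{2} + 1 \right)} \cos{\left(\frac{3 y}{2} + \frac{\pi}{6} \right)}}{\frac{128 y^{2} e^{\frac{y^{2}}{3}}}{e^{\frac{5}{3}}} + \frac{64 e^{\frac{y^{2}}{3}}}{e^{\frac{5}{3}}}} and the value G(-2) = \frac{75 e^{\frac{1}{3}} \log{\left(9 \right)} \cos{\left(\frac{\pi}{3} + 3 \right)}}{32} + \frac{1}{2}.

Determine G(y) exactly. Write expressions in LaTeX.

Integrate term by term and add the pieces.
A general antiderivative is \frac{75 e^{\frac{5}{3} - \frac{y^{2}}{3}} \log{\left(2 y^{2} + 1 \right)} \sin{\left(\frac{3 y}{2} + \frac{\pi}{6} \right)}}{32} + C.
The condition gives C = \frac{75 e^{\frac{1}{3}} \log{\left(9 \right)} \cos{\left(\frac{\pi}{3} + 3 \right)}}{32} + \frac{1}{2} - (\frac{75 e^{\frac{1}{3}} \log{\left(9 \right)} \cos{\left(\frac{\pi}{3} + 3 \right)}}{32}) = \frac{1}{2}.
So G(y) = \frac{75 e^{\frac{5}{3} - \frac{y^{2}}{3}} \log{\left(2 y^{2} + 1 \right)} \sin{\left(\frac{3 y}{2} + \frac{\pi}{6} \right)} + 16}{32}.
Check: d/dy[\frac{75 e^{\frac{5}{3} - \frac{y^{2}}{3}} \log{\left(2 y^{2} + 1 \right)} \sin{\left(\frac{3 y}{2} + \frac{\pi}{6} \right)} + 16}{32}] = \frac{- 200 y^{3} \log{\left(2 y^{2} + 1 \right)} \sin{\left(\frac{3 y}{2} + \frac{\pi}{6} \right)} + 450 y^{2} \log{\left(2 y^{2} + 1 \right)} \cos{\left(\frac{3 y}{2} + \frac{\pi}{6} \right)} - 100 y \log{\left(2 y^{2} + 1 \right)} \sin{\left(\frac{3 y}{2} + \frac{\pi}{6} \right)} + 600 y \sin{\left(\frac{3 y}{2} + \frac{\pi}{6} \right)} + 225 \log{\left(2 y^{2} + 1 \right)} \cos{\left(\frac{3 y}{2} + \frac{\pi}{6} \right)}}{\frac{128 y^{2} e^{\frac{y^{2}}{3}}}{e^{\frac{5}{3}}} + \frac{64 e^{\frac{y^{2}}{3}}}{e^{\frac{5}{3}}}}, which equals G'(y).

G(y) = \frac{75 e^{\frac{5}{3} - \frac{y^{2}}{3}} \log{\left(2 y^{2} + 1 \right)} \sin{\left(\frac{3 y}{2} + \frac{\pi}{6} \right)} + 16}{32}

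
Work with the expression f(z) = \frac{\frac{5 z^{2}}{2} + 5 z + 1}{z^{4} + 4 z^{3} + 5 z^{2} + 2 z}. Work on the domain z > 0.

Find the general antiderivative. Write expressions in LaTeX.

F(z) = \frac{\left(z + 1\right) \log{\left(z \right)} - \left(z + 1\right) \log{\left(z + 2 \right)} - 3}{2 \left(z + 1\right)} + C

Factor the denominator (2 z \left(z + 1\right)^{2} \left(z + 2\right)) and decompose: f = - \frac{1}{2 \left(z + 2\right)} + \frac{3}{2 \left(z + 1\right)^{2}} + \frac{1}{2 z}; each piece integrates to a log, atan, or power term.
Check: d/dz[\frac{\left(z + 1\right) \log{\left(z \right)} - \left(z + 1\right) \log{\left(z + 2 \right)} - 3}{2 \left(z + 1\right)}] = \frac{5 z^{2} + 10 z + 2}{2 z^{4} + 8 z^{3} + 10 z^{2} + 4 z}, which equals f(z).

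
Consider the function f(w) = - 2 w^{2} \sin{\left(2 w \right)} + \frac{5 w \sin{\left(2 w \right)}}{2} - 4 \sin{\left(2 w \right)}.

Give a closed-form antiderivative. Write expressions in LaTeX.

An antiderivative is F(w) = w^{2} \cos{\left(2 w \right)} - w \sin{\left(2 w \right)} - \frac{5 w \cos{\left(2 w \right)}}{4} + \frac{5 \sin{\left(2 w \right)}}{8} + \frac{3 \cos{\left(2 w \right)}}{2}.

The integrand splits into summands that can be handled one at a time.
Check: d/dw[w^{2} \cos{\left(2 w \right)} - w \sin{\left(2 w \right)} - \frac{5 w \cos{\left(2 w \right)}}{4} + \frac{5 \sin{\left(2 w \right)}}{8} + \frac{3 \cos{\left(2 w \right)}}{2}] = - 2 w^{2} \sin{\left(2 w \right)} + \frac{5 w \sin{\left(2 w \right)}}{2} - 4 \sin{\left(2 w \right)} = f(w).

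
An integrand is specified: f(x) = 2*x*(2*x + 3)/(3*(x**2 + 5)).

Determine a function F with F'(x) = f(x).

Differentiate the proposed F(x) back; it has to land on f(x) exactly.
Check: d/dx[4*x/3 + log(x**2 + 5) - 4*sqrt(5)*atan(sqrt(5)*x/5)/3] = (4*x**2 + 6*x)/(3*x**2 + 15), which equals f(x).

An antiderivative is F(x) = 4*x/3 + log(x**2 + 5) - 4*sqrt(5)*atan(sqrt(5)*x/5)/3.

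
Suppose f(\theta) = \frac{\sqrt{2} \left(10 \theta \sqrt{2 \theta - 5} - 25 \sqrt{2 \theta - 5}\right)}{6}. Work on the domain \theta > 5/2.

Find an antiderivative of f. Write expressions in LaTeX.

An antiderivative is F(\theta) = \frac{\sqrt{2} \left(2 \theta - 5\right)^{\frac{5}{2}}}{6}.

A candidate is checked by its d/d\theta: the result must match f(\theta).
Check: d/d\theta[\frac{\sqrt{2} \left(2 \theta - 5\right)^{\frac{5}{2}}}{6}] = \frac{5 \sqrt{2} \theta \sqrt{2 \theta - 5}}{3} - \frac{25 \sqrt{2} \sqrt{2 \theta - 5}}{6}, which equals f(\theta).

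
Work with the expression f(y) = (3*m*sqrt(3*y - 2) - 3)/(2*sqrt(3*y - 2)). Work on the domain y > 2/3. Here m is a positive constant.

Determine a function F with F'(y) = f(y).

An antiderivative is F(y) = 3*m*y/2 - sqrt(3*y - 2).

A first test for any F(y): its y-derivative must equal f(y) identically.
Check: d/dy[3*m*y/2 - sqrt(3*y - 2)] = (3*m*sqrt(3*y - 2) - 3)/(2*sqrt(3*y - 2)) = f(y).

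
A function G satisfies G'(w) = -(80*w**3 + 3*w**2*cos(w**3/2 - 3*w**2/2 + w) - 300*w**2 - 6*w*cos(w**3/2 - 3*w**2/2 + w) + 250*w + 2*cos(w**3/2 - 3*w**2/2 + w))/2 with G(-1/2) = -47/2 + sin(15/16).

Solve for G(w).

Since d/dw undoes antidifferentiation here, G(w) must give back the stated G'(w).
A general antiderivative is -5*(-2*w**2 + 5*w)**2/2 - sin(w**3/2 - 3*w**2/2 + w) + C.
The condition gives C = -47/2 + sin(15/16) - (-45/2 + sin(15/16)) = -1.
So G(w) = -10*w**4 + 50*w**3 - 125*w**2/2 - sin(w**3/2 - 3*w**2/2 + w) - 1.
Check: d/dw[-10*w**4 + 50*w**3 - 125*w**2/2 - sin(w**3/2 - 3*w**2/2 + w) - 1] = -40*w**3 - 3*w**2*cos(w**3/2 - 3*w**2/2 + w)/2 + 150*w**2 + 3*w*cos(w**3/2 - 3*w**2/2 + w) - 125*w - cos(w**3/2 - 3*w**2/2 + w), which equals G'(w).

G(w) = -10*w**4 + 50*w**3 - 125*w**2/2 - sin(w**3/2 - 3*w**2/2 + w) - 1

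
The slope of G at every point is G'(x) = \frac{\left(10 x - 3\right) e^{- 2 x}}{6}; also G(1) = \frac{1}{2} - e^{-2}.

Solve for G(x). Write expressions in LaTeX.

G(x) = \frac{\left(- 5 x + 3 e^{2 x} - 1\right) e^{- 2 x}}{6}

G'(x) has the shape u'v + uv' for u = - \frac{5 x}{6} - \frac{1}{6} and v = e^{- 2 x} — it is the derivative of the product u*v.
A general antiderivative is \frac{\left(- 5 x - 1\right) e^{- 2 x}}{6} + C.
The condition gives C = \frac{1}{2} - e^{-2} - (- \frac{1}{e^{2}}) = \frac{1}{2}.
So G(x) = \frac{\left(- 5 x + 3 e^{2 x} - 1\right) e^{- 2 x}}{6}.
Check: d/dx[\frac{\left(- 5 x + 3 e^{2 x} - 1\right) e^{- 2 x}}{6}] = \frac{\left(10 x - 3\right) e^{- 2 x}}{6} = G'(x).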